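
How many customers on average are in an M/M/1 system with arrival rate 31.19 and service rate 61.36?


ρ = λ/μ = 31.19/61.36 = 0.5083
L = ρ/(1−ρ) = 0.5083/(1 − 0.5083) = 0.5083/0.4917 = 1.0338

Final: 1.0338


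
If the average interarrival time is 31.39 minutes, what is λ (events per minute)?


λ = 1/(interarrival time) in consistent units.
1 minute = 1 min, so λ = 1/31.39 = 0.03186 per minute

Final: 0.03186 /min


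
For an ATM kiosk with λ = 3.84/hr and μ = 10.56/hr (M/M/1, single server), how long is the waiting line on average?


ρ = 3.84/10.56 = 0.3636
Lq = ρ²/(1−ρ) = 0.1322/0.6364 = 0.2078

Final: 0.2078


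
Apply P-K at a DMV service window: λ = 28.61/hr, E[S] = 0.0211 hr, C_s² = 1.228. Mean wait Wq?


ρ = λ·E[S] = 28.61·0.0211 = 0.6037
E[S²] = E[S]²(1+C_s²) = 0.0211²·(1+1.228) = 0.0009919
Wq = λ·E[S²]/(2(1−ρ)) = 28.61·0.0009919/(2·0.3963) = 0.03580 hr

Final: 0.03580 hr


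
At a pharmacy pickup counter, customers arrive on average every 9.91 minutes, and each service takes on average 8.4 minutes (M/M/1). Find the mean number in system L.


λ = 60/9.91 = 6.0545 /hr
μ = 60/8.4 = 7.1429 /hr
ρ = λ/μ = 6.0545/7.1429 = 0.8476
L = ρ/(1−ρ) = 0.8476/0.1524 = 5.5629

Final: 5.5629


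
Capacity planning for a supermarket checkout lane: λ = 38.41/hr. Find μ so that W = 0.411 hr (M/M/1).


W = 1/(μ−λ) ⇒ μ − λ = 1/W = 1/0.411 = 2.4331
μ = λ + 1/W = 38.41 + 2.4331 = 40.8431 per hr

Final: 40.8431 /hr


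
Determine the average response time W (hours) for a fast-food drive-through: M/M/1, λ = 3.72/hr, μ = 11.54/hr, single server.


W = 1/(μ−λ) = 1/(11.54 − 3.72) = 1/7.82 = 0.1279 hr

Final: 0.1279 hr


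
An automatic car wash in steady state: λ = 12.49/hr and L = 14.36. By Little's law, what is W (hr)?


W = L/λ = 14.36/12.49 = 1.1497 hr

Final: 1.1497 hr


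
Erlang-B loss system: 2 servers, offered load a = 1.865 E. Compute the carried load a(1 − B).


B(2,1.865) = 0.377730 (Erlang-B)
Carried load = a(1 − B) = 1.865·(1 − 0.377730) = 1.865·0.622270 = 1.1605 E

Final: 1.1605 Erlangs


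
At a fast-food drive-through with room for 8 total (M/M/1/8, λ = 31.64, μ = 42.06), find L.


ρ = 31.64/42.06 = 0.7523
L = ρ[1 − (K+1)ρ^K + Kρ^(K+1)] / [(1−ρ)(1−ρ^(K+1))]
Numerator: 0.7523·(1 − 9·0.102550 + 8·0.077144) = 0.522219
Denominator: (0.2477)·(0.922856) = 0.228629
L = 0.522219/0.228629 = 2.2841

Final: 2.2841


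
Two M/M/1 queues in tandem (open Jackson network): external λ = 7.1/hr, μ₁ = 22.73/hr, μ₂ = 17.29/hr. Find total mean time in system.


Each node sees arrival rate λ = 7.1/hr (tandem ⇒ throughput preserved).
W₁ = 1/(μ₁−λ) = 1/(22.73−7.1) = 0.06398 hr
W₂ = 1/(μ₂−λ) = 1/(17.29−7.1) = 0.09814 hr
W_total = W₁ + W₂ = 0.06398 + 0.09814 = 0.16211 hr

Final: 0.16211 hr


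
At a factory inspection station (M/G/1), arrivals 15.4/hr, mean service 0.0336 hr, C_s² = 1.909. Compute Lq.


ρ = λ·E[S] = 15.4·0.0336 = 0.5174
Lq = ρ²(1+C_s²)/(2(1−ρ)) = 0.2677·(1+1.909)/(2·0.4826)
= 0.2677·2.9090/0.9651 = 0.80702

Final: 0.80702


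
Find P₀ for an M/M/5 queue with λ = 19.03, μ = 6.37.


a = λ/μ = 19.03/6.37 = 2.9874; ρ = a/c = 0.5975
Σ_{k=0}^{4} a^k/k! (terms k=0..4) = 1.00000 + 2.98744 + 4.46240 + 4.44372 + 3.31884 = 16.21240
Tail: a^5/(5!(1−ρ)) = 237.95607/(120·0.4025) = 4.92648
P₀ = 1/(16.21240 + 4.92648) = 1/21.13889 = 0.047306

Final: 0.047306


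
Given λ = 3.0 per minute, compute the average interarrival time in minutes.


Mean interarrival time = 1/λ = 1/3.0 minute = 0.33333 minute
In minutes: 0.33333 × 1 = 0.3333 min

Final: 0.3333 min


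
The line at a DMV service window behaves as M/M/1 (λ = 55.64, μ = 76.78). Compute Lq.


ρ = 55.64/76.78 = 0.7247
Lq = ρ²/(1−ρ) = 0.5251/0.2753 = 1.9073

Final: 1.9073


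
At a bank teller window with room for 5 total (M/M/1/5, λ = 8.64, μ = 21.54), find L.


ρ = 8.64/21.54 = 0.4011
L = ρ[1 − (K+1)ρ^K + Kρ^(K+1)] / [(1−ρ)(1−ρ^(K+1))]
Numerator: 0.4011·(1 − 6·0.010383 + 5·0.004165) = 0.384478
Denominator: (0.5989)·(0.995835) = 0.596391
L = 0.384478/0.596391 = 0.6447

Final: 0.6447


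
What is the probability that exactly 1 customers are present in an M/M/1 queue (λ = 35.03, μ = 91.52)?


ρ = 35.03/91.52 = 0.3828
P_n = (1−ρ)·ρ^n = (1 − 0.3828)·0.3828^1 = 0.6172·0.382758 = 0.236254

Final: 0.236254


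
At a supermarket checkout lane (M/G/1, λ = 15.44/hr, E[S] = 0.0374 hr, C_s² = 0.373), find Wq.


ρ = λ·E[S] = 15.44·0.0374 = 0.5775
E[S²] = E[S]²(1+C_s²) = 0.0374²·(1+0.373) = 0.001920
Wq = λ·E[S²]/(2(1−ρ)) = 15.44·0.001920/(2·0.4225) = 0.03509 hr

Final: 0.03509 hr


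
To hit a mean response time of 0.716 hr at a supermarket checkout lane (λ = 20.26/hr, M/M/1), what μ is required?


W = 1/(μ−λ) ⇒ μ − λ = 1/W = 1/0.716 = 1.3966
μ = λ + 1/W = 20.26 + 1.3966 = 21.6566 per hr

Final: 21.6566 /hr


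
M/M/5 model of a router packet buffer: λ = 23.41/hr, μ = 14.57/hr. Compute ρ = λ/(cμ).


ρ = λ/(cμ) = 23.41/(5·14.57) = 23.41/72.85 = 0.3213

Final: 0.3213


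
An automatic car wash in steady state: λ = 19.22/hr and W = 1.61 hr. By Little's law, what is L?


L = λW = 19.22·1.61 = 30.9442

Final: 30.9442


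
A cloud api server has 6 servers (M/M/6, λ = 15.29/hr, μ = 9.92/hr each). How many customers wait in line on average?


a = λ/μ = 1.5413; ρ = a/6 = 0.2569
P₀ = 0.214032
Lq = P₀·a^c·ρ / (c!·(1−ρ)²) = 0.214032·13.40834·0.2569/(720·0.55221)
= 0.001854

Final: 0.001854


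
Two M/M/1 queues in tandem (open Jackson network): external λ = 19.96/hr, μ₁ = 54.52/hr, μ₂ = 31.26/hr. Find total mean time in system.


Each node sees arrival rate λ = 19.96/hr (tandem ⇒ throughput preserved).
W₁ = 1/(μ₁−λ) = 1/(54.52−19.96) = 0.02894 hr
W₂ = 1/(μ₂−λ) = 1/(31.26−19.96) = 0.08850 hr
W_total = W₁ + W₂ = 0.02894 + 0.08850 = 0.11743 hr

Final: 0.11743 hr


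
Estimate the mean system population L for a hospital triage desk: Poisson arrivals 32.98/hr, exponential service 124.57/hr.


ρ = λ/μ = 32.98/124.57 = 0.2648
L = ρ/(1−ρ) = 0.2648/(1 − 0.2648) = 0.2648/0.7352 = 0.3601

Final: 0.3601


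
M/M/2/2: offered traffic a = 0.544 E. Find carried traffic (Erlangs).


B(2,0.544) = 0.087453 (Erlang-B)
Carried load = a(1 − B) = 0.544·(1 − 0.087453) = 0.544·0.912547 = 0.4964 E

Final: 0.4964 Erlangs


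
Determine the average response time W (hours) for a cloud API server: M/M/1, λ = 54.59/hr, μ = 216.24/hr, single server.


W = 1/(μ−λ) = 1/(216.24 − 54.59) = 1/161.65 = 0.006186 hr

Final: 0.006186 hr


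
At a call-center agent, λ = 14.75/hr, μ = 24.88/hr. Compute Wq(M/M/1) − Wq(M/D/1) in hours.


ρ = 14.75/24.88 = 0.5928
Wq(M/M/1) = ρ/(μ−λ) = 0.5928/10.13 = 0.05852 hr
Wq(M/D/1) = ρ/(2(μ−λ)) = 0.02926 hr
Savings = 0.05852 − 0.02926 = 0.02926 hr

Final: 0.02926 hr


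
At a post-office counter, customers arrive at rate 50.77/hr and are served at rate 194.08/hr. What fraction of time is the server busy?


ρ = λ/μ = 50.77/194.08 = 0.2616

Final: 0.2616


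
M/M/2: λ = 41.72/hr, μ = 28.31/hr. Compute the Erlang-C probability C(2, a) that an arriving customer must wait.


a = λ/μ = 1.4737; ρ = a/2 = 0.7368
P₀ = 0.151515 (from M/M/c formula)
C(c,a) = [a^c/(c!(1−ρ))]·P₀ = [2.17175/(2·0.2632)]·0.151515
= 4.12632·0.151515 = 0.625199

Final: 0.625199


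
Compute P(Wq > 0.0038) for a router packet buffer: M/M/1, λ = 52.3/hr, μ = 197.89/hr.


ρ = 52.3/197.89 = 0.2643
P(Wq > t) = ρ·e^{−(μ−λ)t} = 0.2643·e^{−0.5532}
= 0.2643·0.575082 = 0.151988

Final: 0.151988


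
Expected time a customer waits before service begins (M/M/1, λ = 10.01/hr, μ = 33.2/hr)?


ρ = 10.01/33.2 = 0.3015
Wq = ρ/(μ−λ) = 0.3015/(33.2 − 10.01) = 0.3015/23.19 = 0.01300 hr

Final: 0.01300 hr


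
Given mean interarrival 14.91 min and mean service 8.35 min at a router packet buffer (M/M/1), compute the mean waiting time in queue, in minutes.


λ = 60/14.91 = 4.0241 /hr
μ = 60/8.35 = 7.1856 /hr
ρ = λ/μ = 4.0241/7.1856 = 0.5600
Wq = ρ/(μ−λ) = 0.5600/(7.1856−4.0241) = 0.17714 hr
In minutes: 0.17714·60 = 10.628 min

Final: 10.628 min


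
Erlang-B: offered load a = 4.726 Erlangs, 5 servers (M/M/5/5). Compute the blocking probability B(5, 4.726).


B(c,a) = (a^c/c!) / Σ_{k=0}^{c} a^k/k!
a^5/5! = 19.646597
Σ terms (k=0..5): 1.00000 + 4.72600 + 11.16754 + 17.59259 + 20.78565 + 19.64660 = 74.918381
B = 19.646597/74.918381 = 0.262240

Final: 0.262240


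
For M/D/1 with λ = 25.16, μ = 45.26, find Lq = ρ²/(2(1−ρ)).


ρ = 25.16/45.26 = 0.5559
M/D/1: Lq = ρ²/(2(1−ρ)) = 0.3090/(2·0.4441) = 0.34792

Final: 0.34792


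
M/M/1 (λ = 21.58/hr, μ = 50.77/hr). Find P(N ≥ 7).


ρ = 21.58/50.77 = 0.4251
P(N ≥ n) = ρ^n = 0.4251^7 = 0.002507

Final: 0.002507


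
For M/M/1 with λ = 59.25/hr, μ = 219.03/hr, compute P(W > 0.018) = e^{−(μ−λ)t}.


W ~ Exponential(μ−λ) for M/M/1.
μ − λ = 219.03 − 59.25 = 159.7800
P(W > t) = e^{−(μ−λ)t} = e^{−2.8760} = 0.056357

Final: 0.056357


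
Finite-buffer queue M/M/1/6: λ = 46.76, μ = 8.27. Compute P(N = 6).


ρ = λ/μ = 46.76/8.27 = 5.6542
P_K = (1−ρ)ρ^K/(1−ρ^(K+1)) = (-4.6542·32674.876715)/(1 − 184749.363384)
= -152074.486669/-184748.363384 = 0.823144

Final: 0.823144


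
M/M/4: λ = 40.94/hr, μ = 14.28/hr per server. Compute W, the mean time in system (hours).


a = 2.8669; ρ = 0.7167; P₀ = 0.045784
Lq = P₀·a^c·ρ/(c!(1−ρ)²) = 1.15123
Wq = Lq/λ = 1.15123/40.94 = 0.02812 hr
W = Wq + 1/μ = 0.02812 + 0.07003 = 0.09815 hr

Final: 0.09815 hr


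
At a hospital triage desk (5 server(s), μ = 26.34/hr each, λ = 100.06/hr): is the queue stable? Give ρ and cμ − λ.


Total capacity cμ = 5·26.34 = 131.70/hr
ρ = λ/(cμ) = 100.06/131.70 = 0.7598
Stable ⇔ ρ < 1: YES
Spare capacity = cμ − λ = 131.70 − 100.06 = 31.64/hr

Final: ρ = 0.7598; stable; margin = 31.64/hr


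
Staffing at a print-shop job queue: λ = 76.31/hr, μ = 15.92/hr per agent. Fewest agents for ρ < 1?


Stability requires cμ > λ ⇔ c > λ/μ.
λ/μ = 76.31/15.92 = 4.7933
Minimum integer c = ⌊4.7933⌋ + 1 = 5
Check: 5·15.92 = 79.60 > 76.31, while 4·15.92 = 63.68 ≤ 76.31

Final: 5 servers


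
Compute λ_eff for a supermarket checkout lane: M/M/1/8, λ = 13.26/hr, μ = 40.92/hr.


ρ = 0.3240; P_K = (1−ρ)ρ^8/(1−ρ^9) = 0.00008219
λ_eff = λ(1 − P_K) = 13.26·(1 − 0.00008219) = 13.26·0.999918 = 13.2589 /hr

Final: 13.2589 /hr


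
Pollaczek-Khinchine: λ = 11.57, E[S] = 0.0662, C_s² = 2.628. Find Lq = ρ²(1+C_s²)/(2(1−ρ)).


ρ = λ·E[S] = 11.57·0.0662 = 0.7659
Lq = ρ²(1+C_s²)/(2(1−ρ)) = 0.5867·(1+2.628)/(2·0.2341)
= 0.5867·3.6280/0.4681 = 4.54655

Final: 4.54655


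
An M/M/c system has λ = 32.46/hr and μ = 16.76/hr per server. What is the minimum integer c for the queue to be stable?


Stability requires cμ > λ ⇔ c > λ/μ.
λ/μ = 32.46/16.76 = 1.9368
Minimum integer c = ⌊1.9368⌋ + 1 = 2
Check: 2·16.76 = 33.52 > 32.46, while 1·16.76 = 16.76 ≤ 32.46

Final: 2 servers


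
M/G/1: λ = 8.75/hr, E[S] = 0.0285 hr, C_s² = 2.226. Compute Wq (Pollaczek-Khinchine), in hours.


ρ = λ·E[S] = 8.75·0.0285 = 0.2494
E[S²] = E[S]²(1+C_s²) = 0.0285²·(1+2.226) = 0.002620
Wq = λ·E[S²]/(2(1−ρ)) = 8.75·0.002620/(2·0.7506) = 0.01527 hr

Final: 0.01527 hr


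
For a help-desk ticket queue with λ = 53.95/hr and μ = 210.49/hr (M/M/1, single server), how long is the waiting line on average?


ρ = 53.95/210.49 = 0.2563
Lq = ρ²/(1−ρ) = 0.06569/0.7437 = 0.08833

Final: 0.08833


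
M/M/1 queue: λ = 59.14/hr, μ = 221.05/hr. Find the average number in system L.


ρ = λ/μ = 59.14/221.05 = 0.2675
L = ρ/(1−ρ) = 0.2675/(1 − 0.2675) = 0.2675/0.7325 = 0.3653

Final: 0.3653


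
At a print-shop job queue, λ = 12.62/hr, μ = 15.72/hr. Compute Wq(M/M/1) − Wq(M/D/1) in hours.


ρ = 12.62/15.72 = 0.8028
Wq(M/M/1) = ρ/(μ−λ) = 0.8028/3.10 = 0.25897 hr
Wq(M/D/1) = ρ/(2(μ−λ)) = 0.12948 hr
Savings = 0.25897 − 0.12948 = 0.12948 hr

Final: 0.12948 hr


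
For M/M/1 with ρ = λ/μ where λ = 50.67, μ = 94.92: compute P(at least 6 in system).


ρ = 50.67/94.92 = 0.5338
P(N ≥ n) = ρ^n = 0.5338^6 = 0.023140

Final: 0.023140


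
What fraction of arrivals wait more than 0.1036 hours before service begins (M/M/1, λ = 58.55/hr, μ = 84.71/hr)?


ρ = 58.55/84.71 = 0.6912
P(Wq > t) = ρ·e^{−(μ−λ)t} = 0.6912·e^{−2.7102}
= 0.6912·0.066525 = 0.045981

Final: 0.045981


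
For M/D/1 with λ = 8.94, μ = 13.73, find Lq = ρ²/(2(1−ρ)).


ρ = 8.94/13.73 = 0.6511
M/D/1: Lq = ρ²/(2(1−ρ)) = 0.4240/(2·0.3489) = 0.60763

Final: 0.60763


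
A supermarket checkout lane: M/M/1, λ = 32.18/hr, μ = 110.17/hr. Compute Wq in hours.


ρ = 32.18/110.17 = 0.2921
Wq = ρ/(μ−λ) = 0.2921/(110.17 − 32.18) = 0.2921/77.99 = 0.003745 hr

Final: 0.003745 hr


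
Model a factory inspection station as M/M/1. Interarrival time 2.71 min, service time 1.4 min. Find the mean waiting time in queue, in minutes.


λ = 60/2.71 = 22.1402 /hr
μ = 60/1.4 = 42.8571 /hr
ρ = λ/μ = 22.1402/42.8571 = 0.5166
Wq = ρ/(μ−λ) = 0.5166/(42.8571−22.1402) = 0.02494 hr
In minutes: 0.02494·60 = 1.496 min

Final: 1.496 min


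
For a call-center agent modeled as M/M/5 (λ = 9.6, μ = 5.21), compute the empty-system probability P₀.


a = λ/μ = 9.6/5.21 = 1.8426; ρ = a/c = 0.3685
Σ_{k=0}^{4} a^k/k! (terms k=0..4) = 1.00000 + 1.84261 + 1.69761 + 1.04268 + 0.48031 = 6.06320
Tail: a^5/(5!(1−ρ)) = 21.24064/(120·0.6315) = 0.28030
P₀ = 1/(6.06320 + 0.28030) = 1/6.34351 = 0.157642

Final: 0.157642


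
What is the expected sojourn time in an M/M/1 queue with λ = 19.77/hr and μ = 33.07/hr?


W = 1/(μ−λ) = 1/(33.07 − 19.77) = 1/13.30 = 0.07519 hr

Final: 0.07519 hr


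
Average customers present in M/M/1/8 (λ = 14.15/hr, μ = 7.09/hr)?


ρ = 14.15/7.09 = 1.9958
L = ρ[1 − (K+1)ρ^K + Kρ^(K+1)] / [(1−ρ)(1−ρ^(K+1))]
Numerator: 1.9958·(1 − 9·251.699085 + 8·502.333153) = 3501.323618
Denominator: (-0.9958)·(-501.333153) = 499.211857
L = 3501.323618/499.211857 = 7.0137

Final: 7.0137


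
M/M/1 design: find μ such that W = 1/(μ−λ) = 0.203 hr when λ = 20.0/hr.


W = 1/(μ−λ) ⇒ μ − λ = 1/W = 1/0.203 = 4.9261
μ = λ + 1/W = 20.0 + 4.9261 = 24.9261 per hr

Final: 24.9261 /hr


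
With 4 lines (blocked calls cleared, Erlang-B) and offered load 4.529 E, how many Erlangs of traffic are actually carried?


B(4,4.529) = 0.359245 (Erlang-B)
Carried load = a(1 − B) = 4.529·(1 − 0.359245) = 4.529·0.640755 = 2.9020 E

Final: 2.9020 Erlangs


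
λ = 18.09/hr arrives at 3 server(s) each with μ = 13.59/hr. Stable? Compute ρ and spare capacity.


Total capacity cμ = 3·13.59 = 40.77/hr
ρ = λ/(cμ) = 18.09/40.77 = 0.4437
Stable ⇔ ρ < 1: YES
Spare capacity = cμ − λ = 40.77 − 18.09 = 22.68/hr

Final: ρ = 0.4437; stable; margin = 22.68/hr


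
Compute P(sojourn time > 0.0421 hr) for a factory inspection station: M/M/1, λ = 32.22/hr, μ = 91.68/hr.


W ~ Exponential(μ−λ) for M/M/1.
μ − λ = 91.68 − 32.22 = 59.4600
P(W > t) = e^{−(μ−λ)t} = e^{−2.5033} = 0.081817

Final: 0.081817


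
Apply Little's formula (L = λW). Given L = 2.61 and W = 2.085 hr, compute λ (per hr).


λ = L/W = 2.61/2.085 = 1.2518 /hr

Final: 1.2518 /hr


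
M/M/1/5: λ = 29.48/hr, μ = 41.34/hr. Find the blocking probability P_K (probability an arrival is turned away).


ρ = λ/μ = 29.48/41.34 = 0.7131
P_K = (1−ρ)ρ^K/(1−ρ^(K+1)) = (0.2869·0.184410)/(1 − 0.131505)
= 0.052905/0.868495 = 0.060916

Final: 0.060916


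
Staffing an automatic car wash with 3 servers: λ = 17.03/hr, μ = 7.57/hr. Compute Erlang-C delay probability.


a = λ/μ = 2.2497; ρ = a/3 = 0.7499
P₀ = 0.074810 (from M/M/c formula)
C(c,a) = [a^c/(c!(1−ρ))]·P₀ = [11.38561/(6·0.2501)]·0.074810
= 7.58707·0.074810 = 0.567586

Final: 0.567586


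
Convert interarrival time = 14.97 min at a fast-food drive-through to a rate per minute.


λ = 1/(interarrival time) in consistent units.
1 minute = 1 min, so λ = 1/14.97 = 0.06680 per minute

Final: 0.06680 /min


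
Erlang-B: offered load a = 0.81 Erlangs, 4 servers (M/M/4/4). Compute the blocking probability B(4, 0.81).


B(c,a) = (a^c/c!) / Σ_{k=0}^{c} a^k/k!
a^4/4! = 0.017936
Σ terms (k=0..4): 1.00000 + 0.81000 + 0.32805 + 0.08857 + 0.01794 = 2.244560
B = 0.017936/2.244560 = 0.007991

Final: 0.007991


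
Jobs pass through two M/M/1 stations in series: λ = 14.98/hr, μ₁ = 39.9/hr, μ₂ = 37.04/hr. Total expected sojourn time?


Each node sees arrival rate λ = 14.98/hr (tandem ⇒ throughput preserved).
W₁ = 1/(μ₁−λ) = 1/(39.9−14.98) = 0.04013 hr
W₂ = 1/(μ₂−λ) = 1/(37.04−14.98) = 0.04533 hr
W_total = W₁ + W₂ = 0.04013 + 0.04533 = 0.08546 hr

Final: 0.08546 hr


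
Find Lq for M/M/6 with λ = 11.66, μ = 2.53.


a = λ/μ = 4.6087; ρ = a/6 = 0.7681
P₀ = 0.007933
Lq = P₀·a^c·ρ / (c!·(1−ρ)²) = 0.007933·9582.26496·0.7681/(720·0.05377)
= 1.50813

Final: 1.50813


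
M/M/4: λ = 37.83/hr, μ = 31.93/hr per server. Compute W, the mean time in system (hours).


a = 1.1848; ρ = 0.2962; P₀ = 0.304835
Lq = P₀·a^c·ρ/(c!(1−ρ)²) = 0.01496
Wq = Lq/λ = 0.01496/37.83 = 0.0003956 hr
W = Wq + 1/μ = 0.0003956 + 0.03132 = 0.03171 hr

Final: 0.03171 hr


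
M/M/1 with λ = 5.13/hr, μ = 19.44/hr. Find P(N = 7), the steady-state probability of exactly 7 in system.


ρ = 5.13/19.44 = 0.2639
P_n = (1−ρ)·ρ^n = (1 − 0.2639)·0.2639^7 = 0.7361·0.00008911 = 0.00006560

Final: 0.00006560


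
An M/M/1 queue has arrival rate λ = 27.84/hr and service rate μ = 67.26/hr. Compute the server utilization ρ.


ρ = λ/μ = 27.84/67.26 = 0.4139

Final: 0.4139


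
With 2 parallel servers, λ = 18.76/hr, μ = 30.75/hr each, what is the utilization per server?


ρ = λ/(cμ) = 18.76/(2·30.75) = 18.76/61.50 = 0.3050

Final: 0.3050


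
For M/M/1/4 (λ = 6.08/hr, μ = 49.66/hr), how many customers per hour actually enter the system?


ρ = 0.1224; P_K = (1−ρ)ρ^4/(1−ρ^5) = 0.0001972
λ_eff = λ(1 − P_K) = 6.08·(1 − 0.0001972) = 6.08·0.999803 = 6.0788 /hr

Final: 6.0788 /hr


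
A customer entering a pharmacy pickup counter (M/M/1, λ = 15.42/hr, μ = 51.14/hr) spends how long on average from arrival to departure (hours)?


W = 1/(μ−λ) = 1/(51.14 − 15.42) = 1/35.72 = 0.02800 hr

Final: 0.02800 hr


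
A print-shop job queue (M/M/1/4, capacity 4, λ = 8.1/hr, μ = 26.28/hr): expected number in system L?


ρ = 8.1/26.28 = 0.3082
L = ρ[1 − (K+1)ρ^K + Kρ^(K+1)] / [(1−ρ)(1−ρ^(K+1))]
Numerator: 0.3082·(1 − 5·0.009025 + 4·0.002782) = 0.297740
Denominator: (0.6918)·(0.997218) = 0.689857
L = 0.297740/0.689857 = 0.4316

Final: 0.4316


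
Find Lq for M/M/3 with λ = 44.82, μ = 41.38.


a = λ/μ = 1.0831; ρ = a/3 = 0.3610
P₀ = 0.333203
Lq = P₀·a^c·ρ / (c!·(1−ρ)²) = 0.333203·1.27070·0.3610/(6·0.40826)
= 0.06241

Final: 0.06241


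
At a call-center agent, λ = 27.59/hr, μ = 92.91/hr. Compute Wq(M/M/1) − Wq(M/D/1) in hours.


ρ = 27.59/92.91 = 0.2970
Wq(M/M/1) = ρ/(μ−λ) = 0.2970/65.32 = 0.004546 hr
Wq(M/D/1) = ρ/(2(μ−λ)) = 0.002273 hr
Savings = 0.004546 − 0.002273 = 0.002273 hr

Final: 0.002273 hr


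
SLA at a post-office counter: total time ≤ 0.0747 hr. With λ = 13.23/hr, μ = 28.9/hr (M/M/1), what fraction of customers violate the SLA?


W ~ Exponential(μ−λ) for M/M/1.
μ − λ = 28.9 − 13.23 = 15.6700
P(W > t) = e^{−(μ−λ)t} = e^{−1.1705} = 0.310197

Final: 0.310197


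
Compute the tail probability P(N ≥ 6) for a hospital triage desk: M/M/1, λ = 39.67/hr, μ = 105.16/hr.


ρ = 39.67/105.16 = 0.3772
P(N ≥ n) = ρ^n = 0.3772^6 = 0.002882

Final: 0.002882


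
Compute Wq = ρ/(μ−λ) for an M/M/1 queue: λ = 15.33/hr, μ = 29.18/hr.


ρ = 15.33/29.18 = 0.5254
Wq = ρ/(μ−λ) = 0.5254/(29.18 − 15.33) = 0.5254/13.85 = 0.03793 hr

Final: 0.03793 hr


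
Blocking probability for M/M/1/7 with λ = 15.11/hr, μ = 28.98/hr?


ρ = λ/μ = 15.11/28.98 = 0.5214
P_K = (1−ρ)ρ^K/(1−ρ^(K+1)) = (0.4786·0.010475)/(1 − 0.005462)
= 0.005013/0.994538 = 0.005041

Final: 0.005041


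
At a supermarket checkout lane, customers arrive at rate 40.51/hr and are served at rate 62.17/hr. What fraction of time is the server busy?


ρ = λ/μ = 40.51/62.17 = 0.6516

Final: 0.6516


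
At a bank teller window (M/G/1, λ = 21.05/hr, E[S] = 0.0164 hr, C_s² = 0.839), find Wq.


ρ = λ·E[S] = 21.05·0.0164 = 0.3452
E[S²] = E[S]²(1+C_s²) = 0.0164²·(1+0.839) = 0.0004946
Wq = λ·E[S²]/(2(1−ρ)) = 21.05·0.0004946/(2·0.6548) = 0.007951 hr

Final: 0.007951 hr


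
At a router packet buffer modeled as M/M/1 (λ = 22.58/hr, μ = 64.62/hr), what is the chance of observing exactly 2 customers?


ρ = 22.58/64.62 = 0.3494
P_n = (1−ρ)·ρ^n = (1 − 0.3494)·0.3494^2 = 0.6506·0.122100 = 0.079435

Final: 0.079435


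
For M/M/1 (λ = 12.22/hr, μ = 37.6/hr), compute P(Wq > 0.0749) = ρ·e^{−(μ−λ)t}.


ρ = 12.22/37.6 = 0.3250
P(Wq > t) = ρ·e^{−(μ−λ)t} = 0.3250·e^{−1.9010}
= 0.3250·0.149425 = 0.048563

Final: 0.048563


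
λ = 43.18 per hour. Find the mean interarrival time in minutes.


Mean interarrival time = 1/λ = 1/43.18 hour = 0.02316 hour
In minutes: 0.02316 × 60 = 1.3895 min

Final: 1.3895 min


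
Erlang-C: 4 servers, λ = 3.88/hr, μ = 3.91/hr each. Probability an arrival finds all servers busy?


a = λ/μ = 0.9923; ρ = a/4 = 0.2481
P₀ = 0.370195 (from M/M/c formula)
C(c,a) = [a^c/(c!(1−ρ))]·P₀ = [0.96966/(24·0.7519)]·0.370195
= 0.05373·0.370195 = 0.019892

Final: 0.019892


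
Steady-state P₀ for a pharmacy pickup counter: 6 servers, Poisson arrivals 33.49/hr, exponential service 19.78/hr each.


a = λ/μ = 33.49/19.78 = 1.6931; ρ = a/c = 0.2822
Σ_{k=0}^{5} a^k/k! (terms k=0..5) = 1.00000 + 1.69312 + 1.43334 + 0.80894 + 0.34241 + 0.11595 = 5.39375
Tail: a^6/(6!(1−ρ)) = 23.55771/(720·0.7178) = 0.04558
P₀ = 1/(5.39375 + 0.04558) = 1/5.43934 = 0.183846

Final: 0.183846


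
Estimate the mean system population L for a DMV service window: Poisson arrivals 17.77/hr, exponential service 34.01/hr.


ρ = λ/μ = 17.77/34.01 = 0.5225
L = ρ/(1−ρ) = 0.5225/(1 − 0.5225) = 0.5225/0.4775 = 1.0942

Final: 1.0942


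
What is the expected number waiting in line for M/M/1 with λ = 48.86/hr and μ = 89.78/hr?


ρ = 48.86/89.78 = 0.5442
Lq = ρ²/(1−ρ) = 0.2962/0.4558 = 0.6498

Final: 0.6498


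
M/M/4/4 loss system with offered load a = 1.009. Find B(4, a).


B(c,a) = (a^c/c!) / Σ_{k=0}^{c} a^k/k!
a^4/4! = 0.043187
Σ terms (k=0..4): 1.00000 + 1.00900 + 0.50904 + 0.17121 + 0.04319 = 2.732435
B = 0.043187/2.732435 = 0.015805

Final: 0.015805


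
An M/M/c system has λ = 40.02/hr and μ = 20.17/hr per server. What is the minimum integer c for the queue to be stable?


Stability requires cμ > λ ⇔ c > λ/μ.
λ/μ = 40.02/20.17 = 1.9841
Minimum integer c = ⌊1.9841⌋ + 1 = 2
Check: 2·20.17 = 40.34 > 40.02, while 1·20.17 = 20.17 ≤ 40.02

Final: 2 servers


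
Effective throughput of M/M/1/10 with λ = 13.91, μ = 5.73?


ρ = 2.4276; P_K = (1−ρ)ρ^10/(1−ρ^11) = 0.588100
λ_eff = λ(1 − P_K) = 13.91·(1 − 0.588100) = 13.91·0.411900 = 5.7295 /hr

Final: 5.7295 /hr


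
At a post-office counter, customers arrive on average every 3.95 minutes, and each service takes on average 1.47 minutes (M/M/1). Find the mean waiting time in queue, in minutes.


λ = 60/3.95 = 15.1899 /hr
μ = 60/1.47 = 40.8163 /hr
ρ = λ/μ = 15.1899/40.8163 = 0.3722
Wq = ρ/(μ−λ) = 0.3722/(40.8163−15.1899) = 0.01452 hr
In minutes: 0.01452·60 = 0.8713 min

Final: 0.8713 min


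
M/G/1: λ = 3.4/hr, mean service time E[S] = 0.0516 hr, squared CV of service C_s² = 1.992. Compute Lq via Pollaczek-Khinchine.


ρ = λ·E[S] = 3.4·0.0516 = 0.1754
Lq = ρ²(1+C_s²)/(2(1−ρ)) = 0.03078·(1+1.992)/(2·0.8246)
= 0.03078·2.9920/1.6491 = 0.05584

Final: 0.05584


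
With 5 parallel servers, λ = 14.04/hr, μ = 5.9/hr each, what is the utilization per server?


ρ = λ/(cμ) = 14.04/(5·5.9) = 14.04/29.50 = 0.4759

Final: 0.4759


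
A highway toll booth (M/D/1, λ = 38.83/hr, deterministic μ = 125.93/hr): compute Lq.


ρ = 38.83/125.93 = 0.3083
M/D/1: Lq = ρ²/(2(1−ρ)) = 0.09508/(2·0.6917) = 0.06873

Final: 0.06873


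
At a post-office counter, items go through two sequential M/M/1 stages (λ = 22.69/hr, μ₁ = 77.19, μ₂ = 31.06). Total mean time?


Each node sees arrival rate λ = 22.69/hr (tandem ⇒ throughput preserved).
W₁ = 1/(μ₁−λ) = 1/(77.19−22.69) = 0.01835 hr
W₂ = 1/(μ₂−λ) = 1/(31.06−22.69) = 0.11947 hr
W_total = W₁ + W₂ = 0.01835 + 0.11947 = 0.13782 hr

Final: 0.13782 hr


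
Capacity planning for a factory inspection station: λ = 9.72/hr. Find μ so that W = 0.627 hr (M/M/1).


W = 1/(μ−λ) ⇒ μ − λ = 1/W = 1/0.627 = 1.5949
μ = λ + 1/W = 9.72 + 1.5949 = 11.3149 per hr

Final: 11.3149 /hr


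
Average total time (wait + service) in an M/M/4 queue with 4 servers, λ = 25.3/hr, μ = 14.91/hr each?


a = 1.6968; ρ = 0.4242; P₀ = 0.180157
Lq = P₀·a^c·ρ/(c!(1−ρ)²) = 0.07963
Wq = Lq/λ = 0.07963/25.3 = 0.003147 hr
W = Wq + 1/μ = 0.003147 + 0.06707 = 0.07022 hr

Final: 0.07022 hr


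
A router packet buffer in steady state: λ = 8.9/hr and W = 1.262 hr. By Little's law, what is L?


L = λW = 8.9·1.262 = 11.2318

Final: 11.2318


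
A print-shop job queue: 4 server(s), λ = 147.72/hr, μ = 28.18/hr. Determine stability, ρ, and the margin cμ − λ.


Total capacity cμ = 4·28.18 = 112.72/hr
ρ = λ/(cμ) = 147.72/112.72 = 1.3105
Stable ⇔ ρ < 1: NO
Spare capacity = cμ − λ = 112.72 − 147.72 = -35.00/hr

Final: ρ = 1.3105; unstable; margin = -35.00/hr


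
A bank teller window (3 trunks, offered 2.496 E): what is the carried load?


B(3,2.496) = 0.281623 (Erlang-B)
Carried load = a(1 − B) = 2.496·(1 − 0.281623) = 2.496·0.718377 = 1.7931 E

Final: 1.7931 Erlangs


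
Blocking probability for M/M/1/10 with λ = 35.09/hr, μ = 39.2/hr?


ρ = λ/μ = 35.09/39.2 = 0.8952
P_K = (1−ρ)ρ^K/(1−ρ^(K+1)) = (0.1048·0.330349)/(1 − 0.295713)
= 0.034636/0.704287 = 0.049179

Final: 0.049179


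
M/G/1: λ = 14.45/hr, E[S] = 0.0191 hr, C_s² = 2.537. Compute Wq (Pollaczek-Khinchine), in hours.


ρ = λ·E[S] = 14.45·0.0191 = 0.2760
E[S²] = E[S]²(1+C_s²) = 0.0191²·(1+2.537) = 0.001290
Wq = λ·E[S²]/(2(1−ρ)) = 14.45·0.001290/(2·0.7240) = 0.01288 hr

Final: 0.01288 hr


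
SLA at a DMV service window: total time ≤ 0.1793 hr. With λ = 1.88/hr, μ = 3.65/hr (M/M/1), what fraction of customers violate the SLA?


W ~ Exponential(μ−λ) for M/M/1.
μ − λ = 3.65 − 1.88 = 1.7700
P(W > t) = e^{−(μ−λ)t} = e^{−0.3174} = 0.728068

Final: 0.728068


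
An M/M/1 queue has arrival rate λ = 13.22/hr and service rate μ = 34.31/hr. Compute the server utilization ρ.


ρ = λ/μ = 13.22/34.31 = 0.3853

Final: 0.3853


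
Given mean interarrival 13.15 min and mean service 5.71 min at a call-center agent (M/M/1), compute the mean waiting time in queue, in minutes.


λ = 60/13.15 = 4.5627 /hr
μ = 60/5.71 = 10.5079 /hr
ρ = λ/μ = 4.5627/10.5079 = 0.4342
Wq = ρ/(μ−λ) = 0.4342/(10.5079−4.5627) = 0.07304 hr
In minutes: 0.07304·60 = 4.382 min

Final: 4.382 min


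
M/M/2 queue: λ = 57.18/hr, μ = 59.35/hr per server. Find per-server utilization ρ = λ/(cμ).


ρ = λ/(cμ) = 57.18/(2·59.35) = 57.18/118.70 = 0.4817

Final: 0.4817


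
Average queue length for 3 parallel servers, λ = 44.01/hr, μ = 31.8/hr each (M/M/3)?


a = λ/μ = 1.3840; ρ = a/3 = 0.4613
P₀ = 0.240282
Lq = P₀·a^c·ρ / (c!·(1−ρ)²) = 0.240282·2.65077·0.4613/(6·0.29018)
= 0.16877

Final: 0.16877


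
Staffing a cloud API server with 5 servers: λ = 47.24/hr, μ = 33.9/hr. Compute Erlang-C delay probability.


a = λ/μ = 1.3935; ρ = a/5 = 0.2787
P₀ = 0.247937 (from M/M/c formula)
C(c,a) = [a^c/(c!(1−ρ))]·P₀ = [5.25474/(120·0.7213)]·0.247937
= 0.06071·0.247937 = 0.015052

Final: 0.015052


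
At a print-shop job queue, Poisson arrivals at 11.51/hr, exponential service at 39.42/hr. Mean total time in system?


W = 1/(μ−λ) = 1/(39.42 − 11.51) = 1/27.91 = 0.03583 hr

Final: 0.03583 hr


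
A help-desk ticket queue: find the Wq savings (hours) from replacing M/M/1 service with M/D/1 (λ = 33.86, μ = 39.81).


ρ = 33.86/39.81 = 0.8505
Wq(M/M/1) = ρ/(μ−λ) = 0.8505/5.95 = 0.14295 hr
Wq(M/D/1) = ρ/(2(μ−λ)) = 0.07147 hr
Savings = 0.14295 − 0.07147 = 0.07147 hr

Final: 0.07147 hr


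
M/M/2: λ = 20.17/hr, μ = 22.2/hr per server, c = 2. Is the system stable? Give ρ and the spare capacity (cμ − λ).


Total capacity cμ = 2·22.2 = 44.40/hr
ρ = λ/(cμ) = 20.17/44.40 = 0.4543
Stable ⇔ ρ < 1: YES
Spare capacity = cμ − λ = 44.40 − 20.17 = 24.23/hr

Final: ρ = 0.4543; stable; margin = 24.23/hr


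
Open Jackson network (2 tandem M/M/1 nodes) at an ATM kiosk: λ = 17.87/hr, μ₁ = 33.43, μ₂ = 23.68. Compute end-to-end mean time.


Each node sees arrival rate λ = 17.87/hr (tandem ⇒ throughput preserved).
W₁ = 1/(μ₁−λ) = 1/(33.43−17.87) = 0.06427 hr
W₂ = 1/(μ₂−λ) = 1/(23.68−17.87) = 0.17212 hr
W_total = W₁ + W₂ = 0.06427 + 0.17212 = 0.23638 hr

Final: 0.23638 hr


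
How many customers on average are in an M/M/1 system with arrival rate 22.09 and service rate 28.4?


ρ = λ/μ = 22.09/28.4 = 0.7778
L = ρ/(1−ρ) = 0.7778/(1 − 0.7778) = 0.7778/0.2222 = 3.5008

Final: 3.5008


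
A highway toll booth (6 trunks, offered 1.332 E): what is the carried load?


B(6,1.332) = 0.002048 (Erlang-B)
Carried load = a(1 − B) = 1.332·(1 − 0.002048) = 1.332·0.997952 = 1.3293 E

Final: 1.3293 Erlangs


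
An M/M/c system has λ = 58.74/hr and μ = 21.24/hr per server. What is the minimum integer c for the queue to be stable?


Stability requires cμ > λ ⇔ c > λ/μ.
λ/μ = 58.74/21.24 = 2.7655
Minimum integer c = ⌊2.7655⌋ + 1 = 3
Check: 3·21.24 = 63.72 > 58.74, while 2·21.24 = 42.48 ≤ 58.74

Final: 3 servers


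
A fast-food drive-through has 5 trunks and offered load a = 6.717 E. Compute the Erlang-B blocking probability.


B(c,a) = (a^c/c!) / Σ_{k=0}^{c} a^k/k!
a^5/5! = 113.945058
Σ terms (k=0..5): 1.00000 + 6.71700 + 22.55904 + 50.50970 + 84.81841 + 113.94506 = 279.549218
B = 113.945058/279.549218 = 0.407603

Final: 0.407603


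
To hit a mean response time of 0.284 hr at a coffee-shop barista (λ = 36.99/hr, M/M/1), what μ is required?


W = 1/(μ−λ) ⇒ μ − λ = 1/W = 1/0.284 = 3.5211
μ = λ + 1/W = 36.99 + 3.5211 = 40.5111 per hr

Final: 40.5111 /hr


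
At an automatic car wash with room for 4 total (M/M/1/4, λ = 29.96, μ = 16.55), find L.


ρ = 29.96/16.55 = 1.8103
L = ρ[1 − (K+1)ρ^K + Kρ^(K+1)] / [(1−ρ)(1−ρ^(K+1))]
Numerator: 1.8103·(1 − 5·10.739282 + 4·19.441020) = 45.379302
Denominator: (-0.8103)·(-18.441020) = 14.942241
L = 45.379302/14.942241 = 3.0370

Final: 3.0370


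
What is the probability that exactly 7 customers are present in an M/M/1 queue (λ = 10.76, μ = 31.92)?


ρ = 10.76/31.92 = 0.3371
P_n = (1−ρ)·ρ^n = (1 − 0.3371)·0.3371^7 = 0.6629·0.0004946 = 0.0003279

Final: 0.0003279


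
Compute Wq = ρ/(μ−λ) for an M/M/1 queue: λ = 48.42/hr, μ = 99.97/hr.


ρ = 48.42/99.97 = 0.4843
Wq = ρ/(μ−λ) = 0.4843/(99.97 − 48.42) = 0.4843/51.55 = 0.009396 hr

Final: 0.009396 hr


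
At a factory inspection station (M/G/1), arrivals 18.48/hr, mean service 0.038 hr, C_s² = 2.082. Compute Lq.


ρ = λ·E[S] = 18.48·0.038 = 0.7022
Lq = ρ²(1+C_s²)/(2(1−ρ)) = 0.4931·(1+2.082)/(2·0.2978)
= 0.4931·3.0820/0.5955 = 2.55216

Final: 2.55216


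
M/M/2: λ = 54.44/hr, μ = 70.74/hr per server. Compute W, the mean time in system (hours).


a = 0.7696; ρ = 0.3848; P₀ = 0.444263
Lq = P₀·a^c·ρ/(c!(1−ρ)²) = 0.13375
Wq = Lq/λ = 0.13375/54.44 = 0.002457 hr
W = Wq + 1/μ = 0.002457 + 0.01414 = 0.01659 hr

Final: 0.01659 hr


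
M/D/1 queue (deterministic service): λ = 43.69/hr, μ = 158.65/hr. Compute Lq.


ρ = 43.69/158.65 = 0.2754
M/D/1: Lq = ρ²/(2(1−ρ)) = 0.07584/(2·0.7246) = 0.05233

Final: 0.05233


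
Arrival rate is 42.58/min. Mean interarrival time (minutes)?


Mean interarrival time = 1/λ = 1/42.58 minute = 0.02349 minute
In minutes: 0.02349 × 1 = 0.02349 min

Final: 0.02349 min


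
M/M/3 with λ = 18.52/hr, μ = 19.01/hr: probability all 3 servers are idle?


a = λ/μ = 18.52/19.01 = 0.9742; ρ = a/c = 0.3247
Σ_{k=0}^{2} a^k/k! (terms k=0..2) = 1.00000 + 0.97422 + 0.47456 = 2.44878
Tail: a^3/(3!(1−ρ)) = 0.92465/(6·0.6753) = 0.22822
P₀ = 1/(2.44878 + 0.22822) = 1/2.67700 = 0.373552

Final: 0.373552


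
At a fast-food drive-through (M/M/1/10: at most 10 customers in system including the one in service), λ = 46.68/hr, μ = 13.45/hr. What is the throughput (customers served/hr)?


ρ = 3.4706; P_K = (1−ρ)ρ^10/(1−ρ^11) = 0.711869
λ_eff = λ(1 − P_K) = 46.68·(1 − 0.711869) = 46.68·0.288131 = 13.4500 /hr

Final: 13.4500 /hr


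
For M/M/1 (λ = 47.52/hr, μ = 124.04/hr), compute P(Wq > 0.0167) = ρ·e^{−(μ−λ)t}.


ρ = 47.52/124.04 = 0.3831
P(Wq > t) = ρ·e^{−(μ−λ)t} = 0.3831·e^{−1.2779}
= 0.3831·0.278626 = 0.106742

Final: 0.106742


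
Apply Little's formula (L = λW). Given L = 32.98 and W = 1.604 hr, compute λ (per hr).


λ = L/W = 32.98/1.604 = 20.5611 /hr

Final: 20.5611 /hr


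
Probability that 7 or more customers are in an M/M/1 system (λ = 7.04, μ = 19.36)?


ρ = 7.04/19.36 = 0.3636
P(N ≥ n) = ρ^n = 0.3636^7 = 0.0008408

Final: 0.0008408


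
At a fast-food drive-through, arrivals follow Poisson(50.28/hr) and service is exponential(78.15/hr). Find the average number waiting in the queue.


ρ = 50.28/78.15 = 0.6434
Lq = ρ²/(1−ρ) = 0.4139/0.3566 = 1.1607

Final: 1.1607


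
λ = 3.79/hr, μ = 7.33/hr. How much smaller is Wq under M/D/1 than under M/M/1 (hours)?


ρ = 3.79/7.33 = 0.5171
Wq(M/M/1) = ρ/(μ−λ) = 0.5171/3.54 = 0.14606 hr
Wq(M/D/1) = ρ/(2(μ−λ)) = 0.07303 hr
Savings = 0.14606 − 0.07303 = 0.07303 hr

Final: 0.07303 hr


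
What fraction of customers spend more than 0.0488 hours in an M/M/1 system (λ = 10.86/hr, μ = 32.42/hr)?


W ~ Exponential(μ−λ) for M/M/1.
μ − λ = 32.42 − 10.86 = 21.5600
P(W > t) = e^{−(μ−λ)t} = e^{−1.0521} = 0.349194

Final: 0.349194


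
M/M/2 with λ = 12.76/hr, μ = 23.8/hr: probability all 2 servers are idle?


a = λ/μ = 12.76/23.8 = 0.5361; ρ = a/c = 0.2681
Σ_{k=0}^{1} a^k/k! (terms k=0..1) = 1.00000 + 0.53613 = 1.53613
Tail: a^2/(2!(1−ρ)) = 0.28744/(2·0.7319) = 0.19636
P₀ = 1/(1.53613 + 0.19636) = 1/1.73249 = 0.577203

Final: 0.577203


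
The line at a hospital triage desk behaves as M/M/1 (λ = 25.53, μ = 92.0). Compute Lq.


ρ = 25.53/92.0 = 0.2775
Lq = ρ²/(1−ρ) = 0.07701/0.7225 = 0.1066

Final: 0.1066


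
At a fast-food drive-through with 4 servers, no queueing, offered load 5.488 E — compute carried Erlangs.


B(4,5.488) = 0.434981 (Erlang-B)
Carried load = a(1 − B) = 5.488·(1 − 0.434981) = 5.488·0.565019 = 3.1008 E

Final: 3.1008 Erlangs


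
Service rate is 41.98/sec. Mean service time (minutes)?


Mean service time = 1/μ = 1/41.98 second = 0.02382 second
In minutes: 0.02382 × 0.0166667 = 0.0003970 min

Final: 0.0003970 min


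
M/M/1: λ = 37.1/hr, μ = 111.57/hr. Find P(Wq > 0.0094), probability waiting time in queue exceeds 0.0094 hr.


ρ = 37.1/111.57 = 0.3325
P(Wq > t) = ρ·e^{−(μ−λ)t} = 0.3325·e^{−0.7000}
= 0.3325·0.496576 = 0.165125

Final: 0.165125


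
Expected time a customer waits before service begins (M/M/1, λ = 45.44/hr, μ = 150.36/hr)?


ρ = 45.44/150.36 = 0.3022
Wq = ρ/(μ−λ) = 0.3022/(150.36 − 45.44) = 0.3022/104.92 = 0.002880 hr

Final: 0.002880 hr


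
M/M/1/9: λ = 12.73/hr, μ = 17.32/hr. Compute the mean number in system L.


ρ = 12.73/17.32 = 0.7350
L = ρ[1 − (K+1)ρ^K + Kρ^(K+1)] / [(1−ρ)(1−ρ^(K+1))]
Numerator: 0.7350·(1 − 10·0.062593 + 9·0.046005) = 0.579257
Denominator: (0.2650)·(0.953995) = 0.252820
L = 0.579257/0.252820 = 2.2912

Final: 2.2912


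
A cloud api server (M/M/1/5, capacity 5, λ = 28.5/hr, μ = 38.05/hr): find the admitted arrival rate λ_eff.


ρ = 0.7490; P_K = (1−ρ)ρ^5/(1−ρ^6) = 0.071859
λ_eff = λ(1 − P_K) = 28.5·(1 − 0.071859) = 28.5·0.928141 = 26.4520 /hr

Final: 26.4520 /hr


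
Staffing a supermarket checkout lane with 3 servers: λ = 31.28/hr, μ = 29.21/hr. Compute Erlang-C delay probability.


a = λ/μ = 1.0709; ρ = a/3 = 0.3570
P₀ = 0.337550 (from M/M/c formula)
C(c,a) = [a^c/(c!(1−ρ))]·P₀ = [1.22802/(6·0.6430)]·0.337550
= 0.31828·0.337550 = 0.107436

Final: 0.107436


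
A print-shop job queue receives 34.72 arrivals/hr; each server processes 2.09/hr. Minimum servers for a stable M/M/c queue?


Stability requires cμ > λ ⇔ c > λ/μ.
λ/μ = 34.72/2.09 = 16.6124
Minimum integer c = ⌊16.6124⌋ + 1 = 17
Check: 17·2.09 = 35.53 > 34.72, while 16·2.09 = 33.44 ≤ 34.72

Final: 17 servers


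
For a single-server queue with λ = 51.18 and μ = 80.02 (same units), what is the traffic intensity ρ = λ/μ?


ρ = λ/μ = 51.18/80.02 = 0.6396

Final: 0.6396


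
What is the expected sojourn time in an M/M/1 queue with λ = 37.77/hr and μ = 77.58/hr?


W = 1/(μ−λ) = 1/(77.58 − 37.77) = 1/39.81 = 0.02512 hr

Final: 0.02512 hr


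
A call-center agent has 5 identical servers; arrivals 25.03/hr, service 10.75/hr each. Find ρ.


ρ = λ/(cμ) = 25.03/(5·10.75) = 25.03/53.75 = 0.4657

Final: 0.4657


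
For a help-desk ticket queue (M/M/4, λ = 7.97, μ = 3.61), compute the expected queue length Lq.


a = λ/μ = 2.2078; ρ = a/4 = 0.5519
P₀ = 0.103652
Lq = P₀·a^c·ρ / (c!·(1−ρ)²) = 0.103652·23.75770·0.5519/(24·0.20076)
= 0.28209

Final: 0.28209


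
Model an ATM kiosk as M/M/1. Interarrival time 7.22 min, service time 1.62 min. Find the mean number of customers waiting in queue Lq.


λ = 60/7.22 = 8.3102 /hr
μ = 60/1.62 = 37.0370 /hr
ρ = λ/μ = 8.3102/37.0370 = 0.2244
Lq = ρ²/(1−ρ) = 0.05034/0.7756 = 0.06491

Final: 0.06491


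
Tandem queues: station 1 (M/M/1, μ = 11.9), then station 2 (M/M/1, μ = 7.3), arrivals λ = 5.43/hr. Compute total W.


Each node sees arrival rate λ = 5.43/hr (tandem ⇒ throughput preserved).
W₁ = 1/(μ₁−λ) = 1/(11.9−5.43) = 0.15456 hr
W₂ = 1/(μ₂−λ) = 1/(7.3−5.43) = 0.53476 hr
W_total = W₁ + W₂ = 0.15456 + 0.53476 = 0.68932 hr

Final: 0.68932 hr


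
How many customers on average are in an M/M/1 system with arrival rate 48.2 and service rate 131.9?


ρ = λ/μ = 48.2/131.9 = 0.3654
L = ρ/(1−ρ) = 0.3654/(1 − 0.3654) = 0.3654/0.6346 = 0.5759

Final: 0.5759


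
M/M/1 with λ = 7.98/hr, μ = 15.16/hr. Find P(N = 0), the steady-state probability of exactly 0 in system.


ρ = 7.98/15.16 = 0.5264
P_n = (1−ρ)·ρ^n = (1 − 0.5264)·0.5264^0 = 0.4736·1.000000 = 0.473615

Final: 0.473615
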